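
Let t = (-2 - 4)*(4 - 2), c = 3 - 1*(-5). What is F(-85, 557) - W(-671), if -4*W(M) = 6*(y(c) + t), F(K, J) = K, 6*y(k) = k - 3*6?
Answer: -211/2 ≈ -105.50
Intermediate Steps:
c = 8 (c = 3 + 5 = 8)
y(k) = -3 + k/6 (y(k) = (k - 3*6)/6 = (k - 18)/6 = (-18 + k)/6 = -3 + k/6)
t = -12 (t = -6*2 = -12)
W(M) = 41/2 (W(M) = -3*((-3 + (1/6)*8) - 12)/2 = -3*((-3 + 4/3) - 12)/2 = -3*(-5/3 - 12)/2 = -3*(-41)/(2*3) = -1/4*(-82) = 41/2)
F(-85, 557) - W(-671) = -85 - 1*41/2 = -85 - 41/2 = -211/2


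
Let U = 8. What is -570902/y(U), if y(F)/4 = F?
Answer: -285451/16 ≈ -17841.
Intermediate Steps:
y(F) = 4*F
-570902/y(U) = -570902/(4*8) = -570902/32 = -570902*1/32 = -285451/16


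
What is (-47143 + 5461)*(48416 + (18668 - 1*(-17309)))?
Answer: -3517669026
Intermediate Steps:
(-47143 + 5461)*(48416 + (18668 - 1*(-17309))) = -41682*(48416 + (18668 + 17309)) = -41682*(48416 + 35977) = -41682*84393 = -3517669026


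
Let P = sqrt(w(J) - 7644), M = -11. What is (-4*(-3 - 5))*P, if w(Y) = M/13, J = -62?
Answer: 32*I*sqrt(1291979)/13 ≈ 2797.9*I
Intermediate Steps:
w(Y) = -11/13
P = I*sqrt(1291979)/13 (P = sqrt(-11/13 - 7644) = sqrt(-99383/13) = I*sqrt(1291979)/13 ≈ 87.435*I)
(-4*(-3 - 5))*P = (-4*(-3 - 5))*(I*sqrt(1291979)/13) = (-4*(-8))*(I*sqrt(1291979)/13) = 32*(I*sqrt(1291979)/13) = 32*I*sqrt(1291979)/13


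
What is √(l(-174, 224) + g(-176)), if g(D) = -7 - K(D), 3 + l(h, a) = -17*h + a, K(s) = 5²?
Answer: √3147 ≈ 56.098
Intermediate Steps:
K(s) = 25
l(h, a) = -3 + a - 17*h (l(h, a) = -3 + (-17*h + a) = -3 + (a - 17*h) = -3 + a - 17*h)
g(D) = -32 (g(D) = -7 - 1*25 = -7 - 25 = -32)
√(l(-174, 224) + g(-176)) = √((-3 + 224 - 17*(-174)) - 32) = √((-3 + 224 + 2958) - 32) = √(3179 - 32) = √3147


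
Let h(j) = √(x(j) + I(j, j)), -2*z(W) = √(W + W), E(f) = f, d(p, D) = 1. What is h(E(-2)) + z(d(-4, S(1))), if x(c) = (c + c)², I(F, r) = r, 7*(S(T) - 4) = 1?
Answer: √14 - √2/2 ≈ 3.0345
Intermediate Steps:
S(T) = 29/7 (S(T) = 4 + (⅐)*1 = 4 + ⅐ = 29/7)
x(c) = 4*c² (x(c) = (2*c)² = 4*c²)
z(W) = -√2*√W/2 (z(W) = -√(W + W)/2 = -√2*√W/2)
h(j) = √(j + 4*j²) (h(j) = √(4*j² + j) = √(j + 4*j²))
h(E(-2)) + z(d(-4, S(1))) = √(-2*(1 + 4*(-2))) - √2*√1/2 = √(-2*(1 - 8)) - ½*√2*1 = √(-2*(-7)) - √2/2 = √14 - √2/2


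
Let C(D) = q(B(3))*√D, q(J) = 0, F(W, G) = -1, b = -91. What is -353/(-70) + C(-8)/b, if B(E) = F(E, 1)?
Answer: 353/70 ≈ 5.0429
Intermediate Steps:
B(E) = -1
C(D) = 0 (C(D) = 0*√D = 0)
-353/(-70) + C(-8)/b = -353/(-70) + 0/(-91) = -353*(-1/70) + 0*(-1/91) = 353/70 + 0 = 353/70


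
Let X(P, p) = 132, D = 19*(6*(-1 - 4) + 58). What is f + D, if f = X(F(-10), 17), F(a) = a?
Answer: 664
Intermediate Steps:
D = 532 (D = 19*(6*(-5) + 58) = 19*(-30 + 58) = 19*28 = 532)
f = 132
f + D = 132 + 532 = 664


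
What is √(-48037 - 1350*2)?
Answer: I*√50737 ≈ 225.25*I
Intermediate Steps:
√(-48037 - 1350*2) = √(-48037 - 2700) = √(-50737) = I*√50737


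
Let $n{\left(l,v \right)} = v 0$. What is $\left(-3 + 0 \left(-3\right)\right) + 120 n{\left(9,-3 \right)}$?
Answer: $-3$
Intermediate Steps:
$n{\left(l,v \right)} = 0$
$\left(-3 + 0 \left(-3\right)\right) + 120 n{\left(9,-3 \right)} = \left(-3 + 0 \left(-3\right)\right) + 120 \cdot 0 = \left(-3 + 0\right) + 0 = -3 + 0 = -3$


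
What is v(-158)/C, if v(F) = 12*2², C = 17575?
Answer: 48/17575 ≈ 0.0027312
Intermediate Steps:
v(F) = 48 (v(F) = 12*4 = 48)
v(-158)/C = 48/17575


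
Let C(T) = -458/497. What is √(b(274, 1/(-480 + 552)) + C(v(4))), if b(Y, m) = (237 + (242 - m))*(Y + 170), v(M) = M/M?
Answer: √1891120868490/2982 ≈ 461.16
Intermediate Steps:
v(M) = 1
C(T) = -458/497 (C(T) = -458*1/497 = -458/497)
b(Y, m) = (170 + Y)*(479 - m) (b(Y, m) = (479 - m)*(170 + Y) = (170 + Y)*(479 - m))
√(b(274, 1/(-480 + 552)) + C(v(4))) = √((81430 - 170/(-480 + 552) + 479*274 - 1*274/(-480 + 552)) - 458/497) = √((81430 - 170/72 + 131246 - 1*274/72) - 458/497) = √((81430 - 170*1/72 + 131246 - 1*274*1/72) - 458/497) = √((81430 - 85/36 + 131246 - 137/36) - 458/497) = √(1276019/6 - 458/497) = √(634178695/2982) = √1891120868490/2982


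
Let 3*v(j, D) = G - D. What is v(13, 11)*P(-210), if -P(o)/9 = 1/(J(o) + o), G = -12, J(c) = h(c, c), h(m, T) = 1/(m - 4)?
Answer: -14766/44941 ≈ -0.32856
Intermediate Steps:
h(m, T) = 1/(-4 + m)
J(c) = 1/(-4 + c)
v(j, D) = -4 - D/3 (v(j, D) = (-12 - D)/3 = -4 - D/3)
P(o) = -9/(o + 1/(-4 + o)) (P(o) = -9/(1/(-4 + o) + o) = -9/(o + 1/(-4 + o)))
v(13, 11)*P(-210) = (-4 - 1/3*11)*(9*(4 - 1*(-210))/(1 - 210*(-4 - 210))) = (-4 - 11/3)*(9*(4 + 210)/(1 - 210*(-214))) = -69*214/(1 + 44940) = -69*214/44941 = -23/3*1926/44941 = -14766/44941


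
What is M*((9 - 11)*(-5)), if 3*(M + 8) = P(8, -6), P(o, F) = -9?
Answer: -110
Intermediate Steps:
M = -11 (M = -8 + (⅓)*(-9) = -8 - 3 = -11)
M*((9 - 11)*(-5)) = -11*(9 - 11)*(-5) = -(-22)*(-5) = -11*10 = -110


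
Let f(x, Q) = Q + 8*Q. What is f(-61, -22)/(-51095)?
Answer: 18/4645 ≈ 0.0038751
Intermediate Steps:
f(x, Q) = 9*Q
f(-61, -22)/(-51095) = (9*(-22))/(-51095) = -198*(-1/51095) = 18/4645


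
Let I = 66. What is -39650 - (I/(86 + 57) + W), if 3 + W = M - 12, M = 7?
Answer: -515352/13 ≈ -39642.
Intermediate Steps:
W = -8 (W = -3 + (7 - 12) = -3 - 5 = -8)
-39650 - (I/(86 + 57) + W) = -39650 - (66/(86 + 57) - 8) = -39650 - (66/143 - 8) = -39650 - ((1/143)*66 - 8) = -39650 - (6/13 - 8) = -39650 - 1*(-98/13) = -39650 + 98/13 = -515352/13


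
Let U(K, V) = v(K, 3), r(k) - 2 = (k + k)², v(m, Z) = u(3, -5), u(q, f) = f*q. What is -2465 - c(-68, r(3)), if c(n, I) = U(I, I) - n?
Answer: -2518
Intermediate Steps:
v(m, Z) = -15 (v(m, Z) = -5*3 = -15)
r(k) = 2 + 4*k² (r(k) = 2 + (k + k)² = 2 + (2*k)² = 2 + 4*k²)
U(K, V) = -15
c(n, I) = -15 - n
-2465 - c(-68, r(3)) = -2465 - (-15 - 1*(-68)) = -2465 - (-15 + 68) = -2465 - 1*53 = -2465 - 53 = -2518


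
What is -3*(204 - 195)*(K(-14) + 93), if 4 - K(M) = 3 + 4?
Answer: -2430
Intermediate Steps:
K(M) = -3 (K(M) = 4 - (3 + 4) = 4 - 1*7 = 4 - 7 = -3)
-3*(204 - 195)*(K(-14) + 93) = -3*(204 - 195)*(-3 + 93) = -27*90 = -3*810 = -2430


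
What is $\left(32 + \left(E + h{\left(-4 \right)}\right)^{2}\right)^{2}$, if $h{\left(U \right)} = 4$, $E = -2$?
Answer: $1296$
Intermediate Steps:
$\left(32 + \left(E + h{\left(-4 \right)}\right)^{2}\right)^{2} = \left(32 + \left(-2 + 4\right)^{2}\right)^{2} = \left(32 + 2^{2}\right)^{2} = \left(32 + 4\right)^{2} = 36^{2} = 1296$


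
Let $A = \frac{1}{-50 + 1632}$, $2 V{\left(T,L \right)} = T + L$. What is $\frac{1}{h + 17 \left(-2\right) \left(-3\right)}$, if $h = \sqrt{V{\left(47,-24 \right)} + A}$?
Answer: $\frac{80682}{8220467} - \frac{\sqrt{7195727}}{8220467} \approx 0.0094884$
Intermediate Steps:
$V{\left(T,L \right)} = \frac{L}{2} + \frac{T}{2}$ ($V{\left(T,L \right)} = \frac{T + L}{2} = \frac{L + T}{2} = \frac{L}{2} + \frac{T}{2}$)
$A = \frac{1}{1582} \approx 0.00063211$
$h = \frac{\sqrt{7195727}}{791}$ ($h = \sqrt{\left(\frac{1}{2} \left(-24\right) + \frac{1}{2} \cdot 47\right) + \frac{1}{1582}} = \sqrt{\left(-12 + \frac{47}{2}\right) + \frac{1}{1582}} = \sqrt{\frac{23}{2} + \frac{1}{1582}} = \sqrt{\frac{9097}{791}} = \frac{\sqrt{7195727}}{791} \approx 3.3913$)
$\frac{1}{h + 17 \left(-2\right) \left(-3\right)} = \frac{1}{\frac{\sqrt{7195727}}{791} + 17 \left(-2\right) \left(-3\right)} = \frac{1}{\frac{\sqrt{7195727}}{791} - -102} = \frac{1}{\frac{\sqrt{7195727}}{791} + 102} = \frac{1}{102 + \frac{\sqrt{7195727}}{791}}$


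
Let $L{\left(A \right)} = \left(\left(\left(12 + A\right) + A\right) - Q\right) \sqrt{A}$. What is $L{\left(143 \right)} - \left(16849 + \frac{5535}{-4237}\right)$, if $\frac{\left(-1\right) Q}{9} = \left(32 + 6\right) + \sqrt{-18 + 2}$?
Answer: $- \frac{71383678}{4237} + \sqrt{143} \left(640 + 36 i\right) \approx -9194.4 + 430.5 i$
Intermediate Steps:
$Q = -342 - 36 i$ ($Q = - 9 \left(\left(32 + 6\right) + \sqrt{-18 + 2}\right) = - 9 \left(38 + \sqrt{-16}\right) = - 9 \left(38 + 4 i\right) = -342 - 36 i \approx -342.0 - 36.0 i$)
$L{\left(A \right)} = \sqrt{A} \left(354 + 2 A + 36 i\right)$ ($L{\left(A \right)} = \left(\left(\left(12 + A\right) + A\right) - \left(-342 - 36 i\right)\right) \sqrt{A} = \left(\left(12 + 2 A\right) + \left(342 + 36 i\right)\right) \sqrt{A} = \left(354 + 2 A + 36 i\right) \sqrt{A} = \sqrt{A} \left(354 + 2 A + 36 i\right)$)
$L{\left(143 \right)} - \left(16849 + \frac{5535}{-4237}\right) = 2 \sqrt{143} \left(177 + 143 + 18 i\right) - \left(16849 + \frac{5535}{-4237}\right) = 2 \sqrt{143} \left(320 + 18 i\right) - \frac{71383678}{4237} = - \frac{71383678}{4237} + 2 \sqrt{143} \left(320 + 18 i\right)$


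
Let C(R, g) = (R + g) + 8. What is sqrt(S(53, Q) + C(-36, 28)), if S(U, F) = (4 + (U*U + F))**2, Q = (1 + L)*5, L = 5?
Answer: 2843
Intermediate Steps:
C(R, g) = 8 + R + g
Q = 30 (Q = (1 + 5)*5 = 6*5 = 30)
S(U, F) = (4 + F + U**2)**2 (S(U, F) = (4 + (U**2 + F))**2 = (4 + (F + U**2))**2 = (4 + F + U**2)**2)
sqrt(S(53, Q) + C(-36, 28)) = sqrt((4 + 30 + 53**2)**2 + (8 - 36 + 28)) = sqrt((4 + 30 + 2809)**2 + 0) = sqrt(2843**2 + 0) = sqrt(8082649 + 0) = sqrt(8082649) = 2843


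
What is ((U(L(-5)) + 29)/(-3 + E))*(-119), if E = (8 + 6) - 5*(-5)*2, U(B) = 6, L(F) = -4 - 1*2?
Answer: -4165/61 ≈ -68.279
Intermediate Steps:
L(F) = -6 (L(F) = -4 - 2 = -6)
E = 64 (E = 14 + 25*2 = 14 + 50 = 64)
((U(L(-5)) + 29)/(-3 + E))*(-119) = ((6 + 29)/(-3 + 64))*(-119) = (35/61)*(-119) = -4165/61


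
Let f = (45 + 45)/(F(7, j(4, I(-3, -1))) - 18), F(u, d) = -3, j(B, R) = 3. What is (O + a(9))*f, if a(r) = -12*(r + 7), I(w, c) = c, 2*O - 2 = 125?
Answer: 3855/7 ≈ 550.71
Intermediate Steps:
O = 127/2 (O = 1 + (1/2)*125 = 1 + 125/2 = 127/2 ≈ 63.500)
a(r) = -84 - 12*r (a(r) = -12*(7 + r) = -84 - 12*r)
f = -30/7 (f = (45 + 45)/(-3 - 18) = 90/(-21) = 90*(-1/21) = -30/7 ≈ -4.2857)
(O + a(9))*f = (127/2 + (-84 - 12*9))*(-30/7) = (127/2 + (-84 - 108))*(-30/7) = (127/2 - 192)*(-30/7) = -257/2*(-30/7) = 3855/7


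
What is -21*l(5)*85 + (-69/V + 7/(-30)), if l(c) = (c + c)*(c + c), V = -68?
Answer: -182069203/1020 ≈ -1.7850e+5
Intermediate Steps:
l(c) = 4*c² (l(c) = (2*c)*(2*c) = 4*c²)
-21*l(5)*85 + (-69/V + 7/(-30)) = -84*5²*85 + (-69/(-68) + 7/(-30)) = -84*25*85 + (-69*(-1/68) + 7*(-1/30)) = -21*100*85 + (69/68 - 7/30) = -2100*85 + 797/1020 = -178500 + 797/1020 = -182069203/1020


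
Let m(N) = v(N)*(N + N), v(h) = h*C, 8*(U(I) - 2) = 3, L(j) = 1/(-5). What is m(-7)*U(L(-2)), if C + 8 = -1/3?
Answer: -23275/12 ≈ -1939.6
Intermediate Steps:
L(j) = -⅕
C = -25/3 (C = -8 - 1/3 = -8 - 1*⅓ = -8 - ⅓ = -25/3 ≈ -8.3333)
U(I) = 19/8 (U(I) = 2 + (⅛)*3 = 2 + 3/8 = 19/8)
v(h) = -25*h/3 (v(h) = h*(-25/3) = -25*h/3)
m(N) = -50*N²/3 (m(N) = (-25*N/3)*(N + N) = (-25*N/3)*(2*N) = -50*N²/3)
m(-7)*U(L(-2)) = -50/3*(-7)²*(19/8) = -50/3*49*(19/8) = -2450/3*19/8 = -23275/12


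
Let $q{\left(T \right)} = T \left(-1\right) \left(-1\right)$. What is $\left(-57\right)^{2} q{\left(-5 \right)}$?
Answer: $-16245$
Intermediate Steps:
$q{\left(T \right)} = T$ ($q{\left(T \right)} = - T \left(-1\right) = T$)
$\left(-57\right)^{2} q{\left(-5 \right)} = \left(-57\right)^{2} \left(-5\right) = 3249 \left(-5\right) = -16245$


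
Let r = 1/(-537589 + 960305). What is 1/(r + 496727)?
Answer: 422716/209974450533 ≈ 2.0132e-6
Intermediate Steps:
r = 1/422716 ≈ 2.3657e-6
1/(r + 496727) = 1/(1/422716 + 496727) = 1/(209974450533/422716) = 422716/209974450533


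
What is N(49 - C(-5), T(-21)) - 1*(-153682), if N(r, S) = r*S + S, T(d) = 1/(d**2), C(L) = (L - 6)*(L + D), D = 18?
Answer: 67773955/441 ≈ 1.5368e+5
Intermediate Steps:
C(L) = (-6 + L)*(18 + L) (C(L) = (L - 6)*(L + 18) = (-6 + L)*(18 + L))
T(d) = d**(-2)
N(r, S) = S + S*r (N(r, S) = S*r + S = S + S*r)
N(49 - C(-5), T(-21)) - 1*(-153682) = (1 + (49 - (-108 + (-5)**2 + 12*(-5))))/(-21)**2 - 1*(-153682) = (1 + (49 - (-108 + 25 - 60)))/441 + 153682 = (1 + (49 - 1*(-143)))/441 + 153682 = (1 + (49 + 143))/441 + 153682 = (1 + 192)/441 + 153682 = (1/441)*193 + 153682 = 193/441 + 153682 = 67773955/441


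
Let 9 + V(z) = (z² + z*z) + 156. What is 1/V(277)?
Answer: 1/153605 ≈ 6.5102e-6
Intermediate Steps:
V(z) = 147 + 2*z² (V(z) = -9 + ((z² + z*z) + 156) = -9 + ((z² + z²) + 156) = -9 + (2*z² + 156) = -9 + (156 + 2*z²) = 147 + 2*z²)
1/V(277) = 1/(147 + 2*277²) = 1/(147 + 2*76729) = 1/(147 + 153458) = 1/153605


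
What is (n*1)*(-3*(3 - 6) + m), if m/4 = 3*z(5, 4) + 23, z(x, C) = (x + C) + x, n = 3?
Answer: 807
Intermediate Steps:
z(x, C) = C + 2*x (z(x, C) = (C + x) + x = C + 2*x)
m = 260 (m = 4*(3*(4 + 2*5) + 23) = 4*(3*(4 + 10) + 23) = 4*(3*14 + 23) = 4*(42 + 23) = 4*65 = 260)
(n*1)*(-3*(3 - 6) + m) = (3*1)*(-3*(3 - 6) + 260) = 3*(-3*(-3) + 260) = 3*(9 + 260) = 3*269 = 807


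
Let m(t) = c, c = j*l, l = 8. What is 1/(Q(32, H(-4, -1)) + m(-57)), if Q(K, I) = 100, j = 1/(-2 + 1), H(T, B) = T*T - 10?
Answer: 1/92 ≈ 0.010870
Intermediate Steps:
H(T, B) = -10 + T**2 (H(T, B) = T**2 - 10 = -10 + T**2)
j = -1 (j = 1/(-1) = -1)
c = -8 (c = -1*8 = -8)
m(t) = -8
1/(Q(32, H(-4, -1)) + m(-57)) = 1/(100 - 8) = 1/92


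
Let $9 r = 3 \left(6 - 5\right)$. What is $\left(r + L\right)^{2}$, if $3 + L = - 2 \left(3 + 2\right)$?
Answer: $\frac{1444}{9} \approx 160.44$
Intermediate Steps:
$L = -13$ ($L = -3 - 2 \left(3 + 2\right) = -3 - 10 = -13$)
$r = \frac{1}{3}$ ($r = \frac{3 \left(6 - 5\right)}{9} = \frac{3 \cdot 1}{9} = \frac{1}{9} \cdot 3 = \frac{1}{3} \approx 0.33333$)
$\left(r + L\right)^{2} = \left(\frac{1}{3} - 13\right)^{2} = \left(- \frac{38}{3}\right)^{2} = \frac{1444}{9}$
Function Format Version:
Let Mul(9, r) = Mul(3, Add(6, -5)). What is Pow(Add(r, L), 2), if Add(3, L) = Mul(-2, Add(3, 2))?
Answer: Rational(1444, 9) ≈ 160.44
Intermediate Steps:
L = -13 (L = Add(-3, Mul(-2, Add(3, 2))) = Add(-3, Mul(-2, 5)) = Add(-3, -10) = -13)
r = Rational(1, 3) (r = Mul(Rational(1, 9), Mul(3, Add(6, -5))) = Mul(Rational(1, 9), Mul(3, 1)) = Mul(Rational(1, 9), 3) = Rational(1, 3) ≈ 0.33333)
Pow(Add(r, L), 2) = Pow(Add(Rational(1, 3), -13), 2) = Pow(Rational(-38, 3), 2) = Rational(1444, 9)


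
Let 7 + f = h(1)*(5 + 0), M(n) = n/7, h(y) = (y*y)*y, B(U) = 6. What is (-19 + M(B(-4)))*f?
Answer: 254/7 ≈ 36.286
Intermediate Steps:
h(y) = y**3 (h(y) = y**2*y = y**3)
M(n) = n/7 (M(n) = n*(1/7) = n/7)
f = -2 (f = -7 + 1**3*(5 + 0) = -7 + 1*5 = -7 + 5 = -2)
(-19 + M(B(-4)))*f = (-19 + (1/7)*6)*(-2) = (-19 + 6/7)*(-2) = -127/7*(-2) = 254/7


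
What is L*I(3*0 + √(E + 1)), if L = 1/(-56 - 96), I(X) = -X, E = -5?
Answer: I/76 ≈ 0.013158*I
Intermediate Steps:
L = -1/152 (L = 1/(-152) = -1/152 ≈ -0.0065789)
L*I(3*0 + √(E + 1)) = -(-1)*(3*0 + √(-5 + 1))/152 = -(-1)*(0 + √(-4))/152 = -(-1)*(0 + 2*I)/152 = -(-1)*2*I/152 = -(-1)*I/76 = I/76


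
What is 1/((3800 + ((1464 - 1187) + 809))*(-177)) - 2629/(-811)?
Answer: 2273616227/701370642 ≈ 3.2417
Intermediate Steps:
1/((3800 + ((1464 - 1187) + 809))*(-177)) - 2629/(-811) = -1/177/(3800 + (277 + 809)) - 2629*(-1/811) = -1/177/(3800 + 1086) + 2629/811 = -1/177/4886 + 2629/811 = (1/4886)*(-1/177) + 2629/811 = -1/864822 + 2629/811 = 2273616227/701370642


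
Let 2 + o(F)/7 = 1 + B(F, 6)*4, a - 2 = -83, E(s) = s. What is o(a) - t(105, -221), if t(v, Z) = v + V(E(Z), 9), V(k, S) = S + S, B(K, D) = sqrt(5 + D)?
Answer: -130 + 28*sqrt(11) ≈ -37.135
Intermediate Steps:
a = -81 (a = 2 - 83 = -81)
V(k, S) = 2*S
o(F) = -7 + 28*sqrt(11) (o(F) = -14 + 7*(1 + sqrt(5 + 6)*4) = -14 + 7*(1 + sqrt(11)*4) = -14 + 7*(1 + 4*sqrt(11)) = -14 + (7 + 28*sqrt(11)) = -7 + 28*sqrt(11))
t(v, Z) = 18 + v (t(v, Z) = v + 2*9 = v + 18 = 18 + v)
o(a) - t(105, -221) = (-7 + 28*sqrt(11)) - (18 + 105) = (-7 + 28*sqrt(11)) - 1*123 = (-7 + 28*sqrt(11)) - 123 = -130 + 28*sqrt(11)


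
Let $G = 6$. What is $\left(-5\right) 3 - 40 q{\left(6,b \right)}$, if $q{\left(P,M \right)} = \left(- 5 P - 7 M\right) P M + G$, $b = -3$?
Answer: $-6735$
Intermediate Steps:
$q{\left(P,M \right)} = 6 + M P \left(- 7 M - 5 P\right)$ ($q{\left(P,M \right)} = \left(- 5 P - 7 M\right) P M + 6 = \left(- 7 M - 5 P\right) P M + 6 = P \left(- 7 M - 5 P\right) M + 6 = M P \left(- 7 M - 5 P\right) + 6 = 6 + M P \left(- 7 M - 5 P\right)$)
$\left(-5\right) 3 - 40 q{\left(6,b \right)} = \left(-5\right) 3 - 40 \left(6 - 42 \left(-3\right)^{2} - - 15 \cdot 6^{2}\right) = -15 - 40 \left(6 - 42 \cdot 9 - \left(-15\right) 36\right) = -15 - 40 \left(6 - 378 + 540\right) = -15 - 6720 = -6735$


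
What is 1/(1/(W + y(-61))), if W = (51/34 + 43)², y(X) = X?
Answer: 7677/4 ≈ 1919.3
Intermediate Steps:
W = 7921/4 (W = (51*(1/34) + 43)² = (3/2 + 43)² = (89/2)² = 7921/4 ≈ 1980.3)
1/(1/(W + y(-61))) = 1/(1/(7921/4 - 61)) = 1/(1/(7677/4)) = 1/(4/7677) = 7677/4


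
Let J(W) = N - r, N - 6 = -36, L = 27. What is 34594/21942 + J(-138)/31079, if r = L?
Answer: 536948116/340967709 ≈ 1.5748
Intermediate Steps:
r = 27
N = -30 (N = 6 - 36 = -30)
J(W) = -57 (J(W) = -30 - 1*27 = -30 - 27 = -57)
34594/21942 + J(-138)/31079 = 34594/21942 - 57/31079 = 34594*(1/21942) - 57*1/31079 = 17297/10971 - 57/31079 = 536948116/340967709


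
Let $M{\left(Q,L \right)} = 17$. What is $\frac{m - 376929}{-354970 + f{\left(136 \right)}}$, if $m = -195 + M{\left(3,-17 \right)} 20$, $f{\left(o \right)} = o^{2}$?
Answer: $\frac{188392}{168237} \approx 1.1198$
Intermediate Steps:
$m = 145$ ($m = -195 + 17 \cdot 20 = -195 + 340 = 145$)
$\frac{m - 376929}{-354970 + f{\left(136 \right)}} = \frac{145 - 376929}{-354970 + 136^{2}} = - \frac{376784}{-354970 + 18496} = - \frac{376784}{-336474} = \left(-376784\right) \left(- \frac{1}{336474}\right) = \frac{188392}{168237}$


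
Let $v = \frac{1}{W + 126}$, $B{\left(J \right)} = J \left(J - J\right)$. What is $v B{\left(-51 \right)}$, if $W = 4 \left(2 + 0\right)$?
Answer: $0$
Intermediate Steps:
$W = 8$ ($W = 4 \cdot 2 = 8$)
$B{\left(J \right)} = 0$ ($B{\left(J \right)} = J 0 = 0$)
$v = \frac{1}{134}$ ($v = \frac{1}{8 + 126} = \frac{1}{134} \approx 0.0074627$)
$v B{\left(-51 \right)} = \frac{1}{134} \cdot 0 = 0$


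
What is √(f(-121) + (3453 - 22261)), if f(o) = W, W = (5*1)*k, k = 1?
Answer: I*√18803 ≈ 137.12*I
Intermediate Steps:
W = 5 (W = (5*1)*1 = 5*1 = 5)
f(o) = 5
√(f(-121) + (3453 - 22261)) = √(5 + (3453 - 22261)) = √(5 - 18808) = √(-18803) = I*√18803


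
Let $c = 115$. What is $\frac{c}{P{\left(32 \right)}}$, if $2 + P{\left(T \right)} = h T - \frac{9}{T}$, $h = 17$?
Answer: $\frac{736}{3467} \approx 0.21229$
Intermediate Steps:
$P{\left(T \right)} = -2 - \frac{9}{T} + 17 T$ ($P{\left(T \right)} = -2 + \left(17 T - \frac{9}{T}\right) = -2 + \left(- \frac{9}{T} + 17 T\right) = -2 - \frac{9}{T} + 17 T$)
$\frac{c}{P{\left(32 \right)}} = \frac{115}{-2 - \frac{9}{32} + 17 \cdot 32} = \frac{115}{-2 - \frac{9}{32} + 544} = \frac{115}{\frac{17335}{32}} = 115 \cdot \frac{32}{17335} = \frac{736}{3467}$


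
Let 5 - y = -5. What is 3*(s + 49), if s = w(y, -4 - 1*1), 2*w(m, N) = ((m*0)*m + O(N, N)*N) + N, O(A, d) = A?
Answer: 177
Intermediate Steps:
y = 10 (y = 5 - 1*(-5) = 5 + 5 = 10)
w(m, N) = N/2 + N²/2 (w(m, N) = (((m*0)*m + N*N) + N)/2 = ((0*m + N²) + N)/2 = ((0 + N²) + N)/2 = (N² + N)/2 = (N + N²)/2 = N/2 + N²/2)
s = 10 (s = (-4 - 1*1)*(1 + (-4 - 1*1))/2 = (-4 - 1)*(1 + (-4 - 1))/2 = (½)*(-5)*(1 - 5) = (½)*(-5)*(-4) = 10)
3*(s + 49) = 3*(10 + 49) = 3*59 = 177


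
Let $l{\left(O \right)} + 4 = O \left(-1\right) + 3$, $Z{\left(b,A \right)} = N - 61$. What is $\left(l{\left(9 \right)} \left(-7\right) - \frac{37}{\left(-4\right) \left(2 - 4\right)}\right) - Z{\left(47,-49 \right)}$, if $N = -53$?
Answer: $\frac{1435}{8} \approx 179.38$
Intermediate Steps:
$Z{\left(b,A \right)} = -114$ ($Z{\left(b,A \right)} = -53 - 61 = -114$)
$l{\left(O \right)} = -1 - O$ ($l{\left(O \right)} = -4 + \left(O \left(-1\right) + 3\right) = -4 - \left(-3 + O\right) = -1 - O$)
$\left(l{\left(9 \right)} \left(-7\right) - \frac{37}{\left(-4\right) \left(2 - 4\right)}\right) - Z{\left(47,-49 \right)} = \left(\left(-1 - 9\right) \left(-7\right) - \frac{37}{\left(-4\right) \left(2 - 4\right)}\right) - -114 = \left(\left(-1 - 9\right) \left(-7\right) - \frac{37}{\left(-4\right) \left(-2\right)}\right) + 114 = \left(\left(-10\right) \left(-7\right) - \frac{37}{8}\right) + 114 = \left(70 - \frac{37}{8}\right) + 114 = \frac{523}{8} + 114 = \frac{1435}{8}$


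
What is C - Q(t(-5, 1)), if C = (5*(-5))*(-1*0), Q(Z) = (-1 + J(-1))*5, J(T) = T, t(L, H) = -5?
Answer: 10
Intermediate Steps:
Q(Z) = -10 (Q(Z) = (-1 - 1)*5 = -2*5 = -10)
C = 0 (C = -25*0 = 0)
C - Q(t(-5, 1)) = 0 - 1*(-10) = 0 + 10 = 10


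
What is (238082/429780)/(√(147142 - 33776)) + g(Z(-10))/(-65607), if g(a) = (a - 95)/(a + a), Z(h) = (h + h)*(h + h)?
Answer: -61/10497120 + 9157*√113366/1873939980 ≈ 0.0016395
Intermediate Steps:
Z(h) = 4*h² (Z(h) = (2*h)*(2*h) = 4*h²)
g(a) = (-95 + a)/(2*a) (g(a) = (-95 + a)/((2*a)) = (-95 + a)*(1/(2*a)) = (-95 + a)/(2*a))
(238082/429780)/(√(147142 - 33776)) + g(Z(-10))/(-65607) = (238082/429780)/(√(147142 - 33776)) + ((-95 + 4*(-10)²)/(2*((4*(-10)²))))/(-65607) = (238082*(1/429780))/(√113366) + ((-95 + 4*100)/(2*((4*100))))*(-1/65607) = 9157*(√113366/113366)/16530 + ((½)*(-95 + 400)/400)*(-1/65607) = 9157*√113366/1873939980 + ((½)*(1/400)*305)*(-1/65607) = 9157*√113366/1873939980 + (61/160)*(-1/65607) = 9157*√113366/1873939980 - 61/10497120 = -61/10497120 + 9157*√113366/1873939980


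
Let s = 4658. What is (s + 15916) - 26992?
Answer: -6418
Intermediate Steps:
(s + 15916) - 26992 = (4658 + 15916) - 26992 = 20574 - 26992 = -6418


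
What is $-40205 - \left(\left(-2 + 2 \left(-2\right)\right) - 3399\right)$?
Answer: $-36800$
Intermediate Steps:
$-40205 - \left(\left(-2 + 2 \left(-2\right)\right) - 3399\right) = -40205 - \left(\left(-2 - 4\right) - 3399\right) = -40205 - \left(-6 - 3399\right) = -40205 - -3405 = -40205 + 3405 = -36800$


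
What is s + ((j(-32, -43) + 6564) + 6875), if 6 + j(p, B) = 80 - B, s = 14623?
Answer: 28179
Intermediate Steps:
j(p, B) = 74 - B (j(p, B) = -6 + (80 - B) = 74 - B)
s + ((j(-32, -43) + 6564) + 6875) = 14623 + (((74 - 1*(-43)) + 6564) + 6875) = 14623 + (((74 + 43) + 6564) + 6875) = 14623 + ((117 + 6564) + 6875) = 14623 + (6681 + 6875) = 14623 + 13556 = 28179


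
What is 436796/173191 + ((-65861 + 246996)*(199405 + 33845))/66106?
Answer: 3658651689343813/5724482123 ≈ 6.3912e+5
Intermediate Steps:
436796/173191 + ((-65861 + 246996)*(199405 + 33845))/66106 = 436796*(1/173191) + (181135*233250)*(1/66106) = 436796/173191 + 42249738750*(1/66106) = 436796/173191 + 21124869375/33053 = 3658651689343813/5724482123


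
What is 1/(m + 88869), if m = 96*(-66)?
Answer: 1/82533 ≈ 1.2116e-5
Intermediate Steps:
m = -6336
1/(m + 88869) = 1/(-6336 + 88869) = 1/82533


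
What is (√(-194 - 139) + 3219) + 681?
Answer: 3900 + 3*I*√37 ≈ 3900.0 + 18.248*I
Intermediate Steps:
(√(-194 - 139) + 3219) + 681 = (√(-333) + 3219) + 681 = (3*I*√37 + 3219) + 681 = (3219 + 3*I*√37) + 681 = 3900 + 3*I*√37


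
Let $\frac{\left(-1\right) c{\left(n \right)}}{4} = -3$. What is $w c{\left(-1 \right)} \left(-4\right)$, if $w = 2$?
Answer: $-96$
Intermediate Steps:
$c{\left(n \right)} = 12$ ($c{\left(n \right)} = \left(-4\right) \left(-3\right) = 12$)
$w c{\left(-1 \right)} \left(-4\right) = 2 \cdot 12 \left(-4\right) = 24 \left(-4\right) = -96$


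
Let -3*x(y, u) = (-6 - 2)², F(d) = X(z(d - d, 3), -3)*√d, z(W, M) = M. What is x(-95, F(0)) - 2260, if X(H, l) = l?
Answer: -6844/3 ≈ -2281.3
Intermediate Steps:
F(d) = -3*√d
x(y, u) = -64/3 (x(y, u) = -(-6 - 2)²/3 = -⅓*(-8)² = -⅓*64 = -64/3)
x(-95, F(0)) - 2260 = -64/3 - 2260 = -6844/3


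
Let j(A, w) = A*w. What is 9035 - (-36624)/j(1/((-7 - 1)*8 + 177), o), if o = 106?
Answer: 2548111/53 ≈ 48078.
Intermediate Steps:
9035 - (-36624)/j(1/((-7 - 1)*8 + 177), o) = 9035 - (-36624)/(106/((-7 - 1)*8 + 177)) = 9035 - (-36624)/(106/(-8*8 + 177)) = 9035 - (-36624)/(106/(-64 + 177)) = 9035 - (-36624)/(106/113) = 9035 - (-36624)/((1/113)*106) = 9035 - (-36624)/106/113 = 9035 - (-36624)*113/106 = 9035 - 1*(-2069256/53) = 9035 + 2069256/53 = 2548111/53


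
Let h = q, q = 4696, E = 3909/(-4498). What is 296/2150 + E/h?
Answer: 3121943809/22706803600 ≈ 0.13749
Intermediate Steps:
E = -3909/4498 (E = 3909*(-1/4498) = -3909/4498 ≈ -0.86905)
h = 4696
296/2150 + E/h = 296/2150 - 3909/4498/4696 = 296*(1/2150) - 3909/4498*1/4696 = 148/1075 - 3909/21122608 = 3121943809/22706803600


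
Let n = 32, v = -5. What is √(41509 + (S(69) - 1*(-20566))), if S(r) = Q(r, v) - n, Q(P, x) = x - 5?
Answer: √62033 ≈ 249.06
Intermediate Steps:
Q(P, x) = -5 + x
S(r) = -42 (S(r) = (-5 - 5) - 1*32 = -10 - 32 = -42)
√(41509 + (S(69) - 1*(-20566))) = √(41509 + (-42 - 1*(-20566))) = √(41509 + (-42 + 20566)) = √(41509 + 20524) = √62033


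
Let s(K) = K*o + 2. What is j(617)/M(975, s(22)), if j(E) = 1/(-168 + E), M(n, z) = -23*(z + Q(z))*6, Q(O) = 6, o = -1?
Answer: 1/867468 ≈ 1.1528e-6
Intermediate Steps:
s(K) = 2 - K (s(K) = K*(-1) + 2 = -K + 2 = 2 - K)
M(n, z) = -828 - 138*z (M(n, z) = -23*(z + 6)*6 = -23*(6 + z)*6 = -23*(36 + 6*z) = -828 - 138*z)
j(617)/M(975, s(22)) = 1/((-168 + 617)*(-828 - 138*(2 - 1*22))) = 1/(449*(-828 - 138*(2 - 22))) = 1/(449*(-828 - 138*(-20))) = 1/(449*(-828 + 2760)) = (1/449)/1932 = (1/449)*(1/1932) = 1/867468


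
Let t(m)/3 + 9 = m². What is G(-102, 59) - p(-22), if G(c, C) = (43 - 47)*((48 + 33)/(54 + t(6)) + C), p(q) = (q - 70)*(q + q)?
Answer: -21432/5 ≈ -4286.4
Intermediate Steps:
t(m) = -27 + 3*m²
p(q) = 2*q*(-70 + q) (p(q) = (-70 + q)*(2*q) = 2*q*(-70 + q))
G(c, C) = -12/5 - 4*C (G(c, C) = (43 - 47)*((48 + 33)/(54 + (-27 + 3*6²)) + C) = -4*(81/(54 + (-27 + 3*36)) + C) = -4*(81/(54 + (-27 + 108)) + C) = -4*(81/(54 + 81) + C) = -4*(81/135 + C) = -4*(81*(1/135) + C) = -4*(⅗ + C) = -12/5 - 4*C)
G(-102, 59) - p(-22) = (-12/5 - 4*59) - 2*(-22)*(-70 - 22) = (-12/5 - 236) - 2*(-22)*(-92) = -1192/5 - 1*4048 = -1192/5 - 4048 = -21432/5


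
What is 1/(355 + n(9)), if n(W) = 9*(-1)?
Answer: 1/346 ≈ 0.0028902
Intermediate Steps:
n(W) = -9
1/(355 + n(9)) = 1/(355 - 9) = 1/346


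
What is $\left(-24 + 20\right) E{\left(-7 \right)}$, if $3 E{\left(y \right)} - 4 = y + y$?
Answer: $\frac{40}{3} \approx 13.333$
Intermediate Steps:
$E{\left(y \right)} = \frac{4}{3} + \frac{2 y}{3}$ ($E{\left(y \right)} = \frac{4}{3} + \frac{y + y}{3} = \frac{4}{3} + \frac{2 y}{3}$)
$\left(-24 + 20\right) E{\left(-7 \right)} = \left(-24 + 20\right) \left(\frac{4}{3} + \frac{2}{3} \left(-7\right)\right) = - 4 \left(\frac{4}{3} - \frac{14}{3}\right) = \left(-4\right) \left(- \frac{10}{3}\right) = \frac{40}{3}$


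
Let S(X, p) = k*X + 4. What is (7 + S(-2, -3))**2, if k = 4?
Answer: 9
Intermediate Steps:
S(X, p) = 4 + 4*X (S(X, p) = 4*X + 4 = 4 + 4*X)
(7 + S(-2, -3))**2 = (7 + (4 + 4*(-2)))**2 = (7 + (4 - 8))**2 = (7 - 4)**2 = 3**2 = 9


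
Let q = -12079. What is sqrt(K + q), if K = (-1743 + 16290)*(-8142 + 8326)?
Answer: sqrt(2664569) ≈ 1632.4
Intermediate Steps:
K = 2676648 (K = 14547*184 = 2676648)
sqrt(K + q) = sqrt(2676648 - 12079) = sqrt(2664569)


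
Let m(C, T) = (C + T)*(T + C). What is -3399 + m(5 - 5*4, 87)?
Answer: 1785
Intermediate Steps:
m(C, T) = (C + T)² (m(C, T) = (C + T)*(C + T) = (C + T)²)
-3399 + m(5 - 5*4, 87) = -3399 + ((5 - 5*4) + 87)² = -3399 + ((5 - 20) + 87)² = -3399 + (-15 + 87)² = -3399 + 72² = -3399 + 5184 = 1785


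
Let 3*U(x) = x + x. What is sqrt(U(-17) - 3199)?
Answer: I*sqrt(28893)/3 ≈ 56.66*I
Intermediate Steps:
U(x) = 2*x/3 (U(x) = (x + x)/3 = (2*x)/3 = 2*x/3)
sqrt(U(-17) - 3199) = sqrt((2/3)*(-17) - 3199) = sqrt(-34/3 - 3199) = sqrt(-9631/3) = I*sqrt(28893)/3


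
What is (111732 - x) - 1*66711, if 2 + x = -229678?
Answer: 274701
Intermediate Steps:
x = -229680 (x = -2 - 229678 = -229680)
(111732 - x) - 1*66711 = (111732 - 1*(-229680)) - 1*66711 = (111732 + 229680) - 66711 = 341412 - 66711 = 274701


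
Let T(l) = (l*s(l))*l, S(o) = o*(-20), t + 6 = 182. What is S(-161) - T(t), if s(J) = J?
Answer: -5448556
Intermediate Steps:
t = 176 (t = -6 + 182 = 176)
S(o) = -20*o
T(l) = l³ (T(l) = (l*l)*l = l²*l = l³)
S(-161) - T(t) = -20*(-161) - 1*176³ = 3220 - 1*5451776 = 3220 - 5451776 = -5448556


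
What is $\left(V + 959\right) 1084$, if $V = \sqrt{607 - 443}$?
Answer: $1039556 + 2168 \sqrt{41} \approx 1.0534 \cdot 10^{6}$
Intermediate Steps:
$V = 2 \sqrt{41}$ ($V = \sqrt{164} = 2 \sqrt{41} \approx 12.806$)
$\left(V + 959\right) 1084 = \left(2 \sqrt{41} + 959\right) 1084 = \left(959 + 2 \sqrt{41}\right) 1084 = 1039556 + 2168 \sqrt{41}$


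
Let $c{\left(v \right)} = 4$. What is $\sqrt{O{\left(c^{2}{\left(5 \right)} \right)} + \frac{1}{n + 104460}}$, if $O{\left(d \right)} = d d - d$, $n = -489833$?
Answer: $\frac{\sqrt{35642963405587}}{385373} \approx 15.492$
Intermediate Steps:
$O{\left(d \right)} = d^{2} - d$
$\sqrt{O{\left(c^{2}{\left(5 \right)} \right)} + \frac{1}{n + 104460}} = \sqrt{4^{2} \left(-1 + 4^{2}\right) + \frac{1}{-489833 + 104460}} = \sqrt{16 \left(-1 + 16\right) + \frac{1}{-385373}} = \sqrt{16 \cdot 15 - \frac{1}{385373}} = \sqrt{240 - \frac{1}{385373}} = \sqrt{\frac{92489519}{385373}} = \frac{\sqrt{35642963405587}}{385373}$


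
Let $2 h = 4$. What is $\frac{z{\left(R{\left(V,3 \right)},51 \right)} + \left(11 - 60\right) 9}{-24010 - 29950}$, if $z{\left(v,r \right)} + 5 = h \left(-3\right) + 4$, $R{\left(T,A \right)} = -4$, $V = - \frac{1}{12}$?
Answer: $\frac{56}{6745} \approx 0.0083025$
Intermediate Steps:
$V = - \frac{1}{12}$ ($V = \left(-1\right) \frac{1}{12} = - \frac{1}{12} \approx -0.083333$)
$h = 2$ ($h = \frac{1}{2} \cdot 4 = 2$)
$z{\left(v,r \right)} = -7$ ($z{\left(v,r \right)} = -5 + \left(2 \left(-3\right) + 4\right) = -5 + \left(-6 + 4\right) = -5 - 2 = -7$)
$\frac{z{\left(R{\left(V,3 \right)},51 \right)} + \left(11 - 60\right) 9}{-24010 - 29950} = \frac{-7 + \left(11 - 60\right) 9}{-24010 - 29950} = \frac{-7 - 441}{-53960} = \left(-7 - 441\right) \left(- \frac{1}{53960}\right) = \left(-448\right) \left(- \frac{1}{53960}\right) = \frac{56}{6745}$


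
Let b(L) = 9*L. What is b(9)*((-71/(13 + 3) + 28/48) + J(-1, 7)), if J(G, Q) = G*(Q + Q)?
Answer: -23139/16 ≈ -1446.2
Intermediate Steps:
J(G, Q) = 2*G*Q (J(G, Q) = G*(2*Q) = 2*G*Q)
b(9)*((-71/(13 + 3) + 28/48) + J(-1, 7)) = (9*9)*((-71/(13 + 3) + 28/48) + 2*(-1)*7) = 81*((-71/16 + 28*(1/48)) - 14) = 81*((-71*1/16 + 7/12) - 14) = 81*((-71/16 + 7/12) - 14) = 81*(-185/48 - 14) = 81*(-857/48) = -23139/16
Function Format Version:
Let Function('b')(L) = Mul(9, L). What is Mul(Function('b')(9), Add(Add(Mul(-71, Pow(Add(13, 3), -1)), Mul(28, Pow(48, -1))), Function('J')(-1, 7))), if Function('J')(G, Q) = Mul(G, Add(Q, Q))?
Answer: Rational(-23139, 16) ≈ -1446.2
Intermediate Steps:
Function('J')(G, Q) = Mul(2, G, Q) (Function('J')(G, Q) = Mul(G, Mul(2, Q)) = Mul(2, G, Q))
Mul(Function('b')(9), Add(Add(Mul(-71, Pow(Add(13, 3), -1)), Mul(28, Pow(48, -1))), Function('J')(-1, 7))) = Mul(Mul(9, 9), Add(Add(Mul(-71, Pow(Add(13, 3), -1)), Mul(28, Pow(48, -1))), Mul(2, -1, 7))) = Mul(81, Add(Add(Mul(-71, Pow(16, -1)), Mul(28, Rational(1, 48))), -14)) = Mul(81, Add(Add(Mul(-71, Rational(1, 16)), Rational(7, 12)), -14)) = Mul(81, Add(Add(Rational(-71, 16), Rational(7, 12)), -14)) = Mul(81, Add(Rational(-185, 48), -14)) = Mul(81, Rational(-857, 48)) = Rational(-23139, 16)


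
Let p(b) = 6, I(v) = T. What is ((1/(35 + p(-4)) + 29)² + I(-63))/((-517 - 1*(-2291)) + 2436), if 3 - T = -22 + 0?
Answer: 291625/1415402 ≈ 0.20604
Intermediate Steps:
T = 25 (T = 3 - (-22 + 0) = 3 - 1*(-22) = 3 + 22 = 25)
I(v) = 25
((1/(35 + p(-4)) + 29)² + I(-63))/((-517 - 1*(-2291)) + 2436) = ((1/(35 + 6) + 29)² + 25)/((-517 - 1*(-2291)) + 2436) = ((1/41 + 29)² + 25)/((-517 + 2291) + 2436) = ((1/41 + 29)² + 25)/(1774 + 2436) = ((1190/41)² + 25)/4210 = (1416100/1681 + 25)*(1/4210) = (1458125/1681)*(1/4210) = 291625/1415402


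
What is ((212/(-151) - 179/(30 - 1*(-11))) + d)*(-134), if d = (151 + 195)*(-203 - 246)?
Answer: 128885532890/6191 ≈ 2.0818e+7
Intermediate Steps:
d = -155354 (d = 346*(-449) = -155354)
((212/(-151) - 179/(30 - 1*(-11))) + d)*(-134) = ((212/(-151) - 179/(30 - 1*(-11))) - 155354)*(-134) = ((212*(-1/151) - 179/(30 + 11)) - 155354)*(-134) = ((-212/151 - 179/41) - 155354)*(-134) = (-35721/6191 - 155354)*(-134) = -961832335/6191*(-134) = 128885532890/6191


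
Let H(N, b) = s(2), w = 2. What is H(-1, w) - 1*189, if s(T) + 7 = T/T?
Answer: -195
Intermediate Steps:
s(T) = -6 (s(T) = -7 + T/T = -7 + 1 = -6)
H(N, b) = -6
H(-1, w) - 1*189 = -6 - 1*189 = -6 - 189 = -195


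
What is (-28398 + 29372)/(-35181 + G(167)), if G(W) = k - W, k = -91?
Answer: -974/35439 ≈ -0.027484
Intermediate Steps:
G(W) = -91 - W
(-28398 + 29372)/(-35181 + G(167)) = (-28398 + 29372)/(-35181 + (-91 - 1*167)) = 974/(-35181 + (-91 - 167)) = 974/(-35181 - 258) = 974/(-35439) = 974*(-1/35439) = -974/35439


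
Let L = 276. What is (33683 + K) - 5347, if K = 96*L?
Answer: 54832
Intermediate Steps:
K = 26496 (K = 96*276 = 26496)
(33683 + K) - 5347 = (33683 + 26496) - 5347 = 60179 - 5347 = 54832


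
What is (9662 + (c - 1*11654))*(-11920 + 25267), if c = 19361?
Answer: 231824043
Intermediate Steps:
(9662 + (c - 1*11654))*(-11920 + 25267) = (9662 + (19361 - 1*11654))*(-11920 + 25267) = (9662 + (19361 - 11654))*13347 = (9662 + 7707)*13347 = 17369*13347 = 231824043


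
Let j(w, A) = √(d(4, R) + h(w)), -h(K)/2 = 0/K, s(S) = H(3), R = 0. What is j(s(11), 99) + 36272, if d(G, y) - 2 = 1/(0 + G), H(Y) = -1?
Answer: 72547/2 ≈ 36274.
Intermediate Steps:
d(G, y) = 2 + 1/G (d(G, y) = 2 + 1/(0 + G) = 2 + 1/G)
s(S) = -1
h(K) = 0 (h(K) = -0/K = -2*0 = 0)
j(w, A) = 3/2 (j(w, A) = √((2 + 1/4) + 0) = √((2 + ¼) + 0) = √(9/4 + 0) = √(9/4) = 3/2)
j(s(11), 99) + 36272 = 3/2 + 36272 = 72547/2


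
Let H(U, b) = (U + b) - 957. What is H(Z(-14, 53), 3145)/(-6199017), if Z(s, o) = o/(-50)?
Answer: -36449/103316950 ≈ -0.00035279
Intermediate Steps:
Z(s, o) = -o/50 (Z(s, o) = o*(-1/50) = -o/50)
H(U, b) = -957 + U + b
H(Z(-14, 53), 3145)/(-6199017) = (-957 - 1/50*53 + 3145)/(-6199017) = (-957 - 53/50 + 3145)*(-1/6199017) = (109347/50)*(-1/6199017) = -36449/103316950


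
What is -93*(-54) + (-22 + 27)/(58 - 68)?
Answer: 10043/2 ≈ 5021.5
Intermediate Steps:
-93*(-54) + (-22 + 27)/(58 - 68) = 5022 + 5/(-10) = 5022 + 5*(-⅒) = 5022 - ½ = 10043/2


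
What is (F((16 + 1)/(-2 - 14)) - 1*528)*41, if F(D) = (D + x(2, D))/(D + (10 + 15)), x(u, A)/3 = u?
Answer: -8287945/383 ≈ -21640.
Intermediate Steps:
x(u, A) = 3*u
F(D) = (6 + D)/(25 + D) (F(D) = (D + 3*2)/(D + (10 + 15)) = (D + 6)/(D + 25) = (6 + D)/(25 + D))
(F((16 + 1)/(-2 - 14)) - 1*528)*41 = ((6 + (16 + 1)/(-2 - 14))/(25 + (16 + 1)/(-2 - 14)) - 1*528)*41 = ((6 + 17/(-16))/(25 + 17/(-16)) - 528)*41 = ((6 + 17*(-1/16))/(25 + 17*(-1/16)) - 528)*41 = ((6 - 17/16)/(25 - 17/16) - 528)*41 = ((79/16)/(383/16) - 528)*41 = ((16/383)*(79/16) - 528)*41 = (79/383 - 528)*41 = -202145/383*41 = -8287945/383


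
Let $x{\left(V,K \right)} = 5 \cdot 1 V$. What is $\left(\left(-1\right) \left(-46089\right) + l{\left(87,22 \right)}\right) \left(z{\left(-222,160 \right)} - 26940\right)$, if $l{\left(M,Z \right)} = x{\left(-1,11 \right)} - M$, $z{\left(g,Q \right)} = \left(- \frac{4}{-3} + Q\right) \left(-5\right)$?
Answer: $- \frac{3828790280}{3} \approx -1.2763 \cdot 10^{9}$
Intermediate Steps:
$z{\left(g,Q \right)} = - \frac{20}{3} - 5 Q$ ($z{\left(g,Q \right)} = \left(\left(-4\right) \left(- \frac{1}{3}\right) + Q\right) \left(-5\right) = \left(\frac{4}{3} + Q\right) \left(-5\right) = - \frac{20}{3} - 5 Q$)
$x{\left(V,K \right)} = 5 V$
$l{\left(M,Z \right)} = -5 - M$ ($l{\left(M,Z \right)} = 5 \left(-1\right) - M = -5 - M$)
$\left(\left(-1\right) \left(-46089\right) + l{\left(87,22 \right)}\right) \left(z{\left(-222,160 \right)} - 26940\right) = \left(\left(-1\right) \left(-46089\right) - 92\right) \left(\left(- \frac{20}{3} - 800\right) - 26940\right) = \left(46089 - 92\right) \left(\left(- \frac{20}{3} - 800\right) - 26940\right) = \left(46089 - 92\right) \left(- \frac{2420}{3} - 26940\right) = 45997 \left(- \frac{83240}{3}\right) = - \frac{3828790280}{3}$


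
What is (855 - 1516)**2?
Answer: 436921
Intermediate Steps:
(855 - 1516)**2 = (-661)**2 = 436921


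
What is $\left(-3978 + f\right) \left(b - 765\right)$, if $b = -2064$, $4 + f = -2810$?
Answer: $19214568$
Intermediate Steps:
$f = -2814$ ($f = -4 - 2810 = -2814$)
$\left(-3978 + f\right) \left(b - 765\right) = \left(-3978 - 2814\right) \left(-2064 - 765\right) = \left(-6792\right) \left(-2829\right) = 19214568$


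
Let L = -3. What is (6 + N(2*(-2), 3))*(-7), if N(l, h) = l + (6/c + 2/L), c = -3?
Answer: 14/3 ≈ 4.6667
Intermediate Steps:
N(l, h) = -8/3 + l (N(l, h) = l + (6/(-3) + 2/(-3)) = l + (6*(-1/3) + 2*(-1/3)) = l + (-2 - 2/3) = l - 8/3 = -8/3 + l)
(6 + N(2*(-2), 3))*(-7) = (6 + (-8/3 + 2*(-2)))*(-7) = (6 + (-8/3 - 4))*(-7) = (6 - 20/3)*(-7) = -2/3*(-7) = 14/3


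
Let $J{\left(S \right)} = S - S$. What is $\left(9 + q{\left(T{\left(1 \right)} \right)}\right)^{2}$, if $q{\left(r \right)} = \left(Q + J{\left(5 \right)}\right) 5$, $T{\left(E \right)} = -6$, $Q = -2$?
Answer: $1$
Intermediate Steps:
$J{\left(S \right)} = 0$
$q{\left(r \right)} = -10$ ($q{\left(r \right)} = \left(-2 + 0\right) 5 = \left(-2\right) 5 = -10$)
$\left(9 + q{\left(T{\left(1 \right)} \right)}\right)^{2} = \left(9 - 10\right)^{2} = \left(-1\right)^{2} = 1$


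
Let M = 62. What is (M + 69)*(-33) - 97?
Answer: -4420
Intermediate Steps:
(M + 69)*(-33) - 97 = (62 + 69)*(-33) - 97 = 131*(-33) - 97 = -4323 - 97 = -4420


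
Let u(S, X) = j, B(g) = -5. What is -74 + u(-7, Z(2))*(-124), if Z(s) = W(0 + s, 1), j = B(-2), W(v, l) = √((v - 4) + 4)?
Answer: 546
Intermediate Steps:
W(v, l) = √v (W(v, l) = √((-4 + v) + 4) = √v)
j = -5
Z(s) = √s (Z(s) = √(0 + s) = √s)
u(S, X) = -5
-74 + u(-7, Z(2))*(-124) = -74 - 5*(-124) = -74 + 620 = 546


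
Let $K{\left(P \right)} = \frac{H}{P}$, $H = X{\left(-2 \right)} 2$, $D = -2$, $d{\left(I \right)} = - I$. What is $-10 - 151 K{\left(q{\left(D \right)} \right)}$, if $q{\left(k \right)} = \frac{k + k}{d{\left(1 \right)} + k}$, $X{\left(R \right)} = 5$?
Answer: $- \frac{2285}{2} \approx -1142.5$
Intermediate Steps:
$H = 10$ ($H = 5 \cdot 2 = 10$)
$q{\left(k \right)} = \frac{2 k}{-1 + k}$ ($q{\left(k \right)} = \frac{k + k}{\left(-1\right) 1 + k} = \frac{2 k}{-1 + k}$)
$K{\left(P \right)} = \frac{10}{P}$
$-10 - 151 K{\left(q{\left(D \right)} \right)} = -10 - 151 \frac{10}{2 \left(-2\right) \frac{1}{-1 - 2}} = -10 - 151 \frac{10}{2 \left(-2\right) \frac{1}{-3}} = -10 - 151 \frac{10}{2 \left(-2\right) \left(- \frac{1}{3}\right)} = -10 - 151 \frac{10}{\frac{4}{3}} = -10 - 151 \cdot 10 \cdot \frac{3}{4} = -10 - \frac{2265}{2} = - \frac{2285}{2}$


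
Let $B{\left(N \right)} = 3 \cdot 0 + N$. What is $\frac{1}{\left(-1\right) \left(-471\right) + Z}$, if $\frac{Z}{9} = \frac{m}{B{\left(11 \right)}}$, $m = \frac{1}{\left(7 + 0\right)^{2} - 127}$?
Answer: $\frac{286}{134703} \approx 0.0021232$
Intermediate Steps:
$B{\left(N \right)} = N$ ($B{\left(N \right)} = 0 + N = N$)
$m = - \frac{1}{78}$ ($m = \frac{1}{7^{2} - 127} = \frac{1}{49 - 127} = \frac{1}{-78} = - \frac{1}{78} \approx -0.012821$)
$Z = - \frac{3}{286}$ ($Z = 9 \left(- \frac{1}{78 \cdot 11}\right) = 9 \left(\left(- \frac{1}{78}\right) \frac{1}{11}\right) = 9 \left(- \frac{1}{858}\right) = - \frac{3}{286} \approx -0.01049$)
$\frac{1}{\left(-1\right) \left(-471\right) + Z} = \frac{1}{\left(-1\right) \left(-471\right) - \frac{3}{286}} = \frac{1}{471 - \frac{3}{286}} = \frac{1}{\frac{134703}{286}} = \frac{286}{134703}$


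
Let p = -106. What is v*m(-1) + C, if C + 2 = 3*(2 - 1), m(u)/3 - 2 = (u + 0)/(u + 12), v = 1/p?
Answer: 1103/1166 ≈ 0.94597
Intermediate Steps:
v = -1/106 (v = 1/(-106) = -1/106 ≈ -0.0094340)
m(u) = 6 + 3*u/(12 + u) (m(u) = 6 + 3*((u + 0)/(u + 12)) = 6 + 3*(u/(12 + u)) = 6 + 3*u/(12 + u))
C = 1 (C = -2 + 3*(2 - 1) = -2 + 3*1 = -2 + 3 = 1)
v*m(-1) + C = -9*(8 - 1)/(106*(12 - 1)) + 1 = -9*7/(106*11) + 1 = -1/106*63/11 + 1 = -63/1166 + 1 = 1103/1166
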